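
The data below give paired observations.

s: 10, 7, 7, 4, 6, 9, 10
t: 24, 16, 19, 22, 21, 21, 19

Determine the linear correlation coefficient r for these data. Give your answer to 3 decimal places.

0.083

n = 7, Σs = 53, Σt = 142, Σs² = 431, Σt² = 2920, Σst = 1078
nΣst − ΣsΣt = 7546 − 7526 = 20
nΣs² − (Σs)² = 3017 − 2809 = 208; nΣt² − (Σt)² = 20440 − 20164 = 276
r = 20 / √(208 × 276) = 20 / 239.5997 ≈ 0.083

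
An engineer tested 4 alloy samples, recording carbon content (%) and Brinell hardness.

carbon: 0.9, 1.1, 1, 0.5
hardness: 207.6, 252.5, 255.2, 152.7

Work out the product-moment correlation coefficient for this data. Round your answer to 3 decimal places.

0.965

n = 4, Σx = 3.5, Σy = 868, Σx² = 3.27, Σy² = 195298.34, Σxy = 796.14
nΣxy − ΣxΣy = 3184.56 − 3038 = 146.56
nΣx² − (Σx)² = 13.08 − 12.25 = 0.83; nΣy² − (Σy)² = 781193.36 − 753424 = 27769.36
r = 146.56 / √(0.83 × 27769.36) = 146.56 / 151.8176 ≈ 0.965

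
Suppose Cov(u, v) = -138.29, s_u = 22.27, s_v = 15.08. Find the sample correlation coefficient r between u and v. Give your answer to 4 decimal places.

r = Cov(u,v) / (s_u · s_v) = -138.29 / (22.27 × 15.08)
  = -138.29 / 335.8316 ≈ -0.4118

-0.4118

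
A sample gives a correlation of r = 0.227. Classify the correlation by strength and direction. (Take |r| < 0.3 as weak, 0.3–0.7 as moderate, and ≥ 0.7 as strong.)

r = 0.227 > 0 so the relationship is positive.
|r| = 0.227, which falls in the weak range.

weak positive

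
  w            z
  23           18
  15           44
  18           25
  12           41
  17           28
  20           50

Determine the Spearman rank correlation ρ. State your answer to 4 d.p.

-0.3714

Rank w: 6, 2, 4, 1, 3, 5
Rank z: 1, 5, 2, 4, 3, 6
d = rank(w) − rank(z): 5, -3, 2, -3, 0, -1; Σd² = 48
ρ = 1 − 6Σd² / [n(n²−1)] = 1 − 6×48 / (6×35) = 1 − 288/210 ≈ -0.3714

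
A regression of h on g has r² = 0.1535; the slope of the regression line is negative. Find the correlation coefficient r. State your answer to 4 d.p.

-0.3918

|r| = √0.1535 = 0.3918
The association is negative, so r = −0.3918.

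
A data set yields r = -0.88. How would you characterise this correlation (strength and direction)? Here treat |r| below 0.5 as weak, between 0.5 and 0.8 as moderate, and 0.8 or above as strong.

r = -0.88 < 0 so the relationship is negative.
|r| = 0.88, which falls in the strong range.

strong negative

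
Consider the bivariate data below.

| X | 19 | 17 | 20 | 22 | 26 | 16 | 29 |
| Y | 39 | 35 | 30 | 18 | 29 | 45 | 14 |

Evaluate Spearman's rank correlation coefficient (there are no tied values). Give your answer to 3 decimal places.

-0.929

Rank X: 3, 2, 4, 5, 6, 1, 7
Rank Y: 6, 5, 4, 2, 3, 7, 1
d = rank(X) − rank(Y): -3, -3, 0, 3, 3, -6, 6; Σd² = 108
ρ = 1 − 6Σd² / [n(n²−1)] = 1 − 6×108 / (7×48) = 1 − 648/336 ≈ -0.929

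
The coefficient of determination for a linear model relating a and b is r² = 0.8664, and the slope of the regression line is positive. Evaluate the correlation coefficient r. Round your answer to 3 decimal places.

0.931

|r| = √0.8664 = 0.931
The association is positive, so r = 0.931.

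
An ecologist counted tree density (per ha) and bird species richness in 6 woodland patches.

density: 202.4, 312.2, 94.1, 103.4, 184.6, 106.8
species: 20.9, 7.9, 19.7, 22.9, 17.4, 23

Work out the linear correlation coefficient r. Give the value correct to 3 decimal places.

n = 6, Σx = 1003.5, Σy = 111.8, Σx² = 203464.37, Σy² = 2243.48, Σxy = 16586.61
nΣxy − ΣxΣy = 99519.66 − 112191.3 = -12671.64
nΣx² − (Σx)² = 1220786.22 − 1007012.25 = 213773.97; nΣy² − (Σy)² = 13460.88 − 12499.24 = 961.64
r = -12671.64 / √(213773.97 × 961.64) = -12671.64 / 14337.8381 ≈ -0.884

-0.884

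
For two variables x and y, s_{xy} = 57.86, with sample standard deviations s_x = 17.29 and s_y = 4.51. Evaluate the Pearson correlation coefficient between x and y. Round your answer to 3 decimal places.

r = Cov(x,y) / (s_x · s_y) = 57.86 / (17.29 × 4.51)
  = 57.86 / 77.9779 ≈ 0.742

0.742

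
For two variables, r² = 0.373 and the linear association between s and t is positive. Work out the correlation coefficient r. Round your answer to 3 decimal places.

0.611

|r| = √0.373 = 0.611
The association is positive, so r = 0.611.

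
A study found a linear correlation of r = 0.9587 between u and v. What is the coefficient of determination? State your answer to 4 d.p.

0.9191

r² = (0.9587)² = 0.9191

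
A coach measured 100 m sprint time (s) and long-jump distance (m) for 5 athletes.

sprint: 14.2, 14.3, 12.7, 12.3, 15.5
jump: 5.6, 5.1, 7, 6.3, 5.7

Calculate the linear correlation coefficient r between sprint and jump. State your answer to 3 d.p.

n = 5, Σx = 69, Σy = 29.7, Σx² = 958.96, Σy² = 178.55, Σxy = 407.19
nΣxy − ΣxΣy = 2035.95 − 2049.3 = -13.35
nΣx² − (Σx)² = 4794.8 − 4761 = 33.8; nΣy² − (Σy)² = 892.75 − 882.09 = 10.66
r = -13.35 / √(33.8 × 10.66) = -13.35 / 18.9818 ≈ -0.703

-0.703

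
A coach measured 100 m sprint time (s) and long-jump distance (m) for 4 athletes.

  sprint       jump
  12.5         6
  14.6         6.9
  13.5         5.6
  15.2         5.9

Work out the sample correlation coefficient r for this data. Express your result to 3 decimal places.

0.319

n = 4, Σx = 55.8, Σy = 24.4, Σx² = 782.7, Σy² = 149.78, Σxy = 341.02
nΣxy − ΣxΣy = 1364.08 − 1361.52 = 2.56
nΣx² − (Σx)² = 3130.8 − 3113.64 = 17.16; nΣy² − (Σy)² = 599.12 − 595.36 = 3.76
r = 2.56 / √(17.16 × 3.76) = 2.56 / 8.0325 ≈ 0.319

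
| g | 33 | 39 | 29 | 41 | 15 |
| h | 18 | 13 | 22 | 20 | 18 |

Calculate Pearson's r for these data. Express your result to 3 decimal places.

n = 5, Σg = 157, Σh = 91, Σg² = 5357, Σh² = 1701, Σgh = 2829
nΣgh − ΣgΣh = 14145 − 14287 = -142
nΣg² − (Σg)² = 26785 − 24649 = 2136; nΣh² − (Σh)² = 8505 − 8281 = 224
r = -142 / √(2136 × 224) = -142 / 691.7109 ≈ -0.205

-0.205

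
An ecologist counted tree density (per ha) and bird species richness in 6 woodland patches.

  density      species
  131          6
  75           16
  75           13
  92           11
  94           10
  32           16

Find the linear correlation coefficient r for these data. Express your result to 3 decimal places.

n = 6, Σx = 499, Σy = 72, Σx² = 46735, Σy² = 938, Σxy = 5425
nΣxy − ΣxΣy = 32550 − 35928 = -3378
nΣx² − (Σx)² = 280410 − 249001 = 31409; nΣy² − (Σy)² = 5628 − 5184 = 444
r = -3378 / √(31409 × 444) = -3378 / 3734.3803 ≈ -0.905

-0.905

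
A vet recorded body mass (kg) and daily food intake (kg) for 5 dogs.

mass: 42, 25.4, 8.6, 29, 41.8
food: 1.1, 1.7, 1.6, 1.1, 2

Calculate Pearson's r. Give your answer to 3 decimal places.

-0.072

n = 5, Σx = 146.8, Σy = 7.5, Σx² = 5071.36, Σy² = 11.87, Σxy = 218.64
nΣxy − ΣxΣy = 1093.2 − 1101 = -7.8
nΣx² − (Σx)² = 25356.8 − 21550.24 = 3806.56; nΣy² − (Σy)² = 59.35 − 56.25 = 3.1
r = -7.8 / √(3806.56 × 3.1) = -7.8 / 108.6294 ≈ -0.072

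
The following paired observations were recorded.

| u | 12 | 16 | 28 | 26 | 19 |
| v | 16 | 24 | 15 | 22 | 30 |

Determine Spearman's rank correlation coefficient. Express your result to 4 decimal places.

Rank u: 1, 2, 5, 4, 3
Rank v: 2, 4, 1, 3, 5
d = rank(u) − rank(v): -1, -2, 4, 1, -2; Σd² = 26
ρ = 1 − 6Σd² / [n(n²−1)] = 1 − 6×26 / (5×24) = 1 − 156/120 ≈ -0.3000

-0.3000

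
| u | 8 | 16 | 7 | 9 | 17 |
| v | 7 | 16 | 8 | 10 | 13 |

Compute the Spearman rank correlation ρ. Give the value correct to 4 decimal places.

Rank u: 2, 4, 1, 3, 5
Rank v: 1, 5, 2, 3, 4
d = rank(u) − rank(v): 1, -1, -1, 0, 1; Σd² = 4
ρ = 1 − 6Σd² / [n(n²−1)] = 1 − 6×4 / (5×24) = 1 − 24/120 ≈ 0.8000

0.8000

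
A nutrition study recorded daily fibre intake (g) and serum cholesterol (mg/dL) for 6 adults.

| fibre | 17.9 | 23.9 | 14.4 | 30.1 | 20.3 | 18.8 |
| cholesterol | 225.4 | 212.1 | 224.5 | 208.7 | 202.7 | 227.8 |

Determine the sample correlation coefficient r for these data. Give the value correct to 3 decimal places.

n = 6, Σx = 125.4, Σy = 1301.2, Σx² = 2770.52, Σy² = 282727.64, Σxy = 27015.97
nΣxy − ΣxΣy = 162095.82 − 163170.48 = -1074.66
nΣx² − (Σx)² = 16623.12 − 15725.16 = 897.96; nΣy² − (Σy)² = 1696365.84 − 1693121.44 = 3244.4
r = -1074.66 / √(897.96 × 3244.4) = -1074.66 / 1706.8513 ≈ -0.630

-0.630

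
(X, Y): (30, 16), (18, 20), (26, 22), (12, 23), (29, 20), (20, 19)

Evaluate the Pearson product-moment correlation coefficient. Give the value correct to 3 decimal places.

-0.603

n = 6, ΣX = 135, ΣY = 120, ΣX² = 3285, ΣY² = 2430, ΣXY = 2648
nΣXY − ΣXΣY = 15888 − 16200 = -312
nΣX² − (ΣX)² = 19710 − 18225 = 1485; nΣY² − (ΣY)² = 14580 − 14400 = 180
r = -312 / √(1485 × 180) = -312 / 517.0106 ≈ -0.603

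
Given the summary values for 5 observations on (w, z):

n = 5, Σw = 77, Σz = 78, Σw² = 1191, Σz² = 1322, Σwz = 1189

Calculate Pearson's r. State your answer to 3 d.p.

-0.522

r = (nΣwz − ΣwΣz) / √[(nΣw² − (Σw)²)(nΣz² − (Σz)²)]
Numerator: 5×1189 − 77×78 = -61
Denominator: √[(5955 − 5929)(6610 − 6084)] = √[26 × 526] = 116.9444
r = -61 / 116.9444 ≈ -0.522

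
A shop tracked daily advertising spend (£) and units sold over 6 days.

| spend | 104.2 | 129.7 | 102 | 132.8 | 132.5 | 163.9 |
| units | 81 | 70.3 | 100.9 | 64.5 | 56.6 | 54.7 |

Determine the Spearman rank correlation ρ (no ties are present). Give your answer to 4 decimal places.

-0.9429

Rank spend: 2, 3, 1, 5, 4, 6
Rank units: 5, 4, 6, 3, 2, 1
d = rank(spend) − rank(units): -3, -1, -5, 2, 2, 5; Σd² = 68
ρ = 1 − 6Σd² / [n(n²−1)] = 1 − 6×68 / (6×35) = 1 − 408/210 ≈ -0.9429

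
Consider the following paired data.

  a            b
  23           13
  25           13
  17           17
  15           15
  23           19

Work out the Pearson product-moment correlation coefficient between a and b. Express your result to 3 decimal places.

n = 5, Σa = 103, Σb = 77, Σa² = 2197, Σb² = 1213, Σab = 1575
nΣab − ΣaΣb = 7875 − 7931 = -56
nΣa² − (Σa)² = 10985 − 10609 = 376; nΣb² − (Σb)² = 6065 − 5929 = 136
r = -56 / √(376 × 136) = -56 / 226.1327 ≈ -0.248

-0.248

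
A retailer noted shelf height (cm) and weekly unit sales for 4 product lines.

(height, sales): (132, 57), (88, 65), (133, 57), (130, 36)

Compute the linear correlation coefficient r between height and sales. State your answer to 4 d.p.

-0.5599

n = 4, Σx = 483, Σy = 215, Σx² = 59757, Σy² = 12019, Σxy = 25505
nΣxy − ΣxΣy = 102020 − 103845 = -1825
nΣx² − (Σx)² = 239028 − 233289 = 5739; nΣy² − (Σy)² = 48076 − 46225 = 1851
r = -1825 / √(5739 × 1851) = -1825 / 3259.2774 ≈ -0.5599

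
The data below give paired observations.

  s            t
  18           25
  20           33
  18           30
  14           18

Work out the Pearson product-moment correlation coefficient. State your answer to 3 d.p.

n = 4, Σs = 70, Σt = 106, Σs² = 1244, Σt² = 2938, Σst = 1902
nΣst − ΣsΣt = 7608 − 7420 = 188
nΣs² − (Σs)² = 4976 − 4900 = 76; nΣt² − (Σt)² = 11752 − 11236 = 516
r = 188 / √(76 × 516) = 188 / 198.0303 ≈ 0.949

0.949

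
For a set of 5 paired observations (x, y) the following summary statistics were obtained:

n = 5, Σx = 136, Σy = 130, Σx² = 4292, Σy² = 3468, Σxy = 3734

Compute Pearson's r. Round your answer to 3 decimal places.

r = (nΣxy − ΣxΣy) / √[(nΣx² − (Σx)²)(nΣy² − (Σy)²)]
Numerator: 5×3734 − 136×130 = 990
Denominator: √[(21460 − 18496)(17340 − 16900)] = √[2964 × 440] = 1141.9982
r = 990 / 1141.9982 ≈ 0.867

0.867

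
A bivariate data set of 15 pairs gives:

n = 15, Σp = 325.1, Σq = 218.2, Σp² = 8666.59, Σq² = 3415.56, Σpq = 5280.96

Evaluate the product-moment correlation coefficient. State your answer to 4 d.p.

0.8821

r = (nΣpq − ΣpΣq) / √[(nΣp² − (Σp)²)(nΣq² − (Σq)²)]
Numerator: 15×5280.96 − 325.1×218.2 = 8277.58
Denominator: √[(129998.85 − 105690.01)(51233.4 − 47611.24)] = √[24308.84 × 3622.16] = 9383.5232
r = 8277.58 / 9383.5232 ≈ 0.8821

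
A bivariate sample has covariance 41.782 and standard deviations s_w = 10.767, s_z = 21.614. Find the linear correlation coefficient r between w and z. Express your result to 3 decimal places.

r = Cov(w,z) / (s_w · s_z) = 41.782 / (10.767 × 21.614)
  = 41.782 / 232.7179 ≈ 0.180

0.180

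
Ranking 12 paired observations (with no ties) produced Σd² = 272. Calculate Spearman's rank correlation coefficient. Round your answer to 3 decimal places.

0.049

ρ = 1 − 6Σd² / [n(n²−1)] = 1 − 6×272 / (12×143)
  = 1 − 1632/1716 = 1 − 0.9510 ≈ 0.049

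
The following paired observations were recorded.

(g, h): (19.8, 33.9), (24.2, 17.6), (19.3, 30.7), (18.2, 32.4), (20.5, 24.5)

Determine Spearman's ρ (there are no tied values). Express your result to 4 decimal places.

-0.7000

Rank g: 3, 5, 2, 1, 4
Rank h: 5, 1, 3, 4, 2
d = rank(g) − rank(h): -2, 4, -1, -3, 2; Σd² = 34
ρ = 1 − 6Σd² / [n(n²−1)] = 1 − 6×34 / (5×24) = 1 − 204/120 ≈ -0.7000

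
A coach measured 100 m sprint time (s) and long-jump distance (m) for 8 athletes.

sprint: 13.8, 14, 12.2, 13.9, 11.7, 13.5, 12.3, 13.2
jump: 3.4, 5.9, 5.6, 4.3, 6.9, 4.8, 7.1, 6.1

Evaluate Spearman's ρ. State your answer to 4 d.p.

-0.5714

Rank sprint: 6, 8, 2, 7, 1, 5, 3, 4
Rank jump: 1, 5, 4, 2, 7, 3, 8, 6
d = rank(sprint) − rank(jump): 5, 3, -2, 5, -6, 2, -5, -2; Σd² = 132
ρ = 1 − 6Σd² / [n(n²−1)] = 1 − 6×132 / (8×63) = 1 − 792/504 ≈ -0.5714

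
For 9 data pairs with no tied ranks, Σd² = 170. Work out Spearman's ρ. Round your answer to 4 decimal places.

ρ = 1 − 6Σd² / [n(n²−1)] = 1 − 6×170 / (9×80)
  = 1 − 1020/720 = 1 − 1.41667 ≈ -0.4167

-0.4167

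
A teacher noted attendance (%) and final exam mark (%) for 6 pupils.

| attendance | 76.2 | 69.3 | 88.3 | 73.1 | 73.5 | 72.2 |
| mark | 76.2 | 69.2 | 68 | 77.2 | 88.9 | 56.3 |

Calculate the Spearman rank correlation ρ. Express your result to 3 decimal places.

Rank attendance: 5, 1, 6, 3, 4, 2
Rank mark: 4, 3, 2, 5, 6, 1
d = rank(attendance) − rank(mark): 1, -2, 4, -2, -2, 1; Σd² = 30
ρ = 1 − 6Σd² / [n(n²−1)] = 1 − 6×30 / (6×35) = 1 − 180/210 ≈ 0.143

0.143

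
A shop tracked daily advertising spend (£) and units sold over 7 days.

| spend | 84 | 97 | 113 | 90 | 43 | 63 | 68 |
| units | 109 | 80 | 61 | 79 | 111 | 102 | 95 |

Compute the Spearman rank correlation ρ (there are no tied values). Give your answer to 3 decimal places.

Rank spend: 4, 6, 7, 5, 1, 2, 3
Rank units: 6, 3, 1, 2, 7, 5, 4
d = rank(spend) − rank(units): -2, 3, 6, 3, -6, -3, -1; Σd² = 104
ρ = 1 − 6Σd² / [n(n²−1)] = 1 − 6×104 / (7×48) = 1 − 624/336 ≈ -0.857

-0.857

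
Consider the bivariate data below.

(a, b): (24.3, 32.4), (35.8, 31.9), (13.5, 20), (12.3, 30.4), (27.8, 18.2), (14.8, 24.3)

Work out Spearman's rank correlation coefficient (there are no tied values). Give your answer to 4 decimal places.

Rank a: 4, 6, 2, 1, 5, 3
Rank b: 6, 5, 2, 4, 1, 3
d = rank(a) − rank(b): -2, 1, 0, -3, 4, 0; Σd² = 30
ρ = 1 − 6Σd² / [n(n²−1)] = 1 − 6×30 / (6×35) = 1 − 180/210 ≈ 0.1429

0.1429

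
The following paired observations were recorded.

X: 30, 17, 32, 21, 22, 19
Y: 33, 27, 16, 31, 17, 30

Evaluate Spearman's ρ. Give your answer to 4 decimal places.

Rank X: 5, 1, 6, 3, 4, 2
Rank Y: 6, 3, 1, 5, 2, 4
d = rank(X) − rank(Y): -1, -2, 5, -2, 2, -2; Σd² = 42
ρ = 1 − 6Σd² / [n(n²−1)] = 1 − 6×42 / (6×35) = 1 − 252/210 ≈ -0.2000

-0.2000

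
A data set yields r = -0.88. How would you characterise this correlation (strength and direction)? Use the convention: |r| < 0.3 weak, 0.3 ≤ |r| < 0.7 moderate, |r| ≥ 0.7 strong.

strong negative

r = -0.88 < 0 so the relationship is negative.
|r| = 0.88, which falls in the strong range.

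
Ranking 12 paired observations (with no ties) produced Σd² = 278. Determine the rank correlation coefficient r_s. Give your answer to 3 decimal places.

ρ = 1 − 6Σd² / [n(n²−1)] = 1 − 6×278 / (12×143)
  = 1 − 1668/1716 = 1 − 0.9720 ≈ 0.028

0.028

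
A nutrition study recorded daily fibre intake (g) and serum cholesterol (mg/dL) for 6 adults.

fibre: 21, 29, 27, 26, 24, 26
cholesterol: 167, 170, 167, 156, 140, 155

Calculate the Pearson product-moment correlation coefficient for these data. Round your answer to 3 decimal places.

0.256

n = 6, Σx = 153, Σy = 955, Σx² = 3939, Σy² = 152639, Σxy = 24392
nΣxy − ΣxΣy = 146352 − 146115 = 237
nΣx² − (Σx)² = 23634 − 23409 = 225; nΣy² − (Σy)² = 915834 − 912025 = 3809
r = 237 / √(225 × 3809) = 237 / 925.7564 ≈ 0.256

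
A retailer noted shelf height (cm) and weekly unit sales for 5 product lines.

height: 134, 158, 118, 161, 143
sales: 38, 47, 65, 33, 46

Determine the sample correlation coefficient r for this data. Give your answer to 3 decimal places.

n = 5, Σx = 714, Σy = 229, Σx² = 103214, Σy² = 11083, Σxy = 32079
nΣxy − ΣxΣy = 160395 − 163506 = -3111
nΣx² − (Σx)² = 516070 − 509796 = 6274; nΣy² − (Σy)² = 55415 − 52441 = 2974
r = -3111 / √(6274 × 2974) = -3111 / 4319.5921 ≈ -0.720

-0.720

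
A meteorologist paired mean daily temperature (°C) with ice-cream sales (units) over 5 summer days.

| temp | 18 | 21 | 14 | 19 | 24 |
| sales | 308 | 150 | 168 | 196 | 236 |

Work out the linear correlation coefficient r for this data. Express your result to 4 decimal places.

0.1293

n = 5, Σx = 96, Σy = 1058, Σx² = 1898, Σy² = 239700, Σxy = 20434
nΣxy − ΣxΣy = 102170 − 101568 = 602
nΣx² − (Σx)² = 9490 − 9216 = 274; nΣy² − (Σy)² = 1198500 − 1119364 = 79136
r = 602 / √(274 × 79136) = 602 / 4656.5292 ≈ 0.1293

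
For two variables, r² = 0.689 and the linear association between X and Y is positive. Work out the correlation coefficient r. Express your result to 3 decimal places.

|r| = √0.689 = 0.830
The association is positive, so r = 0.830.

0.830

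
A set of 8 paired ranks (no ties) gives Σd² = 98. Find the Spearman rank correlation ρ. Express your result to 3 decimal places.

ρ = 1 − 6Σd² / [n(n²−1)] = 1 − 6×98 / (8×63)
  = 1 − 588/504 = 1 − 1.1667 ≈ -0.167

-0.167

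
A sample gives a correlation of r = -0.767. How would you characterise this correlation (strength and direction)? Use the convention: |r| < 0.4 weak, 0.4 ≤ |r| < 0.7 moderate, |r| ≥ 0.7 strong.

r = -0.767 < 0 so the relationship is negative.
|r| = 0.767, which falls in the strong range.

strong negative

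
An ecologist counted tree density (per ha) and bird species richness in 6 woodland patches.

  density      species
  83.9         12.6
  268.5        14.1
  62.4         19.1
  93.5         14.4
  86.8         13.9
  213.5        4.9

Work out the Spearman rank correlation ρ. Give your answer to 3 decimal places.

-0.314

Rank density: 2, 6, 1, 4, 3, 5
Rank species: 2, 4, 6, 5, 3, 1
d = rank(density) − rank(species): 0, 2, -5, -1, 0, 4; Σd² = 46
ρ = 1 − 6Σd² / [n(n²−1)] = 1 − 6×46 / (6×35) = 1 − 276/210 ≈ -0.314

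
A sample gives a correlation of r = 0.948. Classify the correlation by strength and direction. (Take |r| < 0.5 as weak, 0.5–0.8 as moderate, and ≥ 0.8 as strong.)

strong positive

r = 0.948 > 0 so the relationship is positive.
|r| = 0.948, which falls in the strong range.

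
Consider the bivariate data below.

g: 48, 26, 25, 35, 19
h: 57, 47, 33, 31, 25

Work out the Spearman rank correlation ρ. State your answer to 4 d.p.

Rank g: 5, 3, 2, 4, 1
Rank h: 5, 4, 3, 2, 1
d = rank(g) − rank(h): 0, -1, -1, 2, 0; Σd² = 6
ρ = 1 − 6Σd² / [n(n²−1)] = 1 − 6×6 / (5×24) = 1 − 36/120 ≈ 0.7000

0.7000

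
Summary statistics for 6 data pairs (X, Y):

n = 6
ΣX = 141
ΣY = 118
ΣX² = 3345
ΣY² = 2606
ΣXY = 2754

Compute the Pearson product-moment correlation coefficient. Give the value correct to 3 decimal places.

-0.200

r = (nΣXY − ΣXΣY) / √[(nΣX² − (ΣX)²)(nΣY² − (ΣY)²)]
Numerator: 6×2754 − 141×118 = -114
Denominator: √[(20070 − 19881)(15636 − 13924)] = √[189 × 1712] = 568.8304
r = -114 / 568.8304 ≈ -0.200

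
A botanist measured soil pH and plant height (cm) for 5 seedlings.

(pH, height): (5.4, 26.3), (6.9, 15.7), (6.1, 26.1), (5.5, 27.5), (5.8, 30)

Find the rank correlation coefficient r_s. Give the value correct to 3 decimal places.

Rank pH: 1, 5, 4, 2, 3
Rank height: 3, 1, 2, 4, 5
d = rank(pH) − rank(height): -2, 4, 2, -2, -2; Σd² = 32
ρ = 1 − 6Σd² / [n(n²−1)] = 1 − 6×32 / (5×24) = 1 − 192/120 ≈ -0.600

-0.600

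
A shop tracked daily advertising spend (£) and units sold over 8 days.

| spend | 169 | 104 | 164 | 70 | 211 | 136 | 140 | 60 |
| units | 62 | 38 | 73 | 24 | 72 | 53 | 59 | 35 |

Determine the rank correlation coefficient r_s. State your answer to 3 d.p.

Rank spend: 7, 3, 6, 2, 8, 4, 5, 1
Rank units: 6, 3, 8, 1, 7, 4, 5, 2
d = rank(spend) − rank(units): 1, 0, -2, 1, 1, 0, 0, -1; Σd² = 8
ρ = 1 − 6Σd² / [n(n²−1)] = 1 − 6×8 / (8×63) = 1 − 48/504 ≈ 0.905

0.905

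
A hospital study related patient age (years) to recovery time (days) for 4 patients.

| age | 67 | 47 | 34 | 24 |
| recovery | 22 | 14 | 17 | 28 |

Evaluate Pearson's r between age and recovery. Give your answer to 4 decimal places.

-0.2958

n = 4, Σx = 172, Σy = 81, Σx² = 8430, Σy² = 1753, Σxy = 3382
nΣxy − ΣxΣy = 13528 − 13932 = -404
nΣx² − (Σx)² = 33720 − 29584 = 4136; nΣy² − (Σy)² = 7012 − 6561 = 451
r = -404 / √(4136 × 451) = -404 / 1365.7730 ≈ -0.2958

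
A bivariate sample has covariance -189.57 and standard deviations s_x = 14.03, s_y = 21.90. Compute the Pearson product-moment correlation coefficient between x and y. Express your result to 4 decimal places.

-0.6170

r = Cov(x,y) / (s_x · s_y) = -189.57 / (14.03 × 21.90)
  = -189.57 / 307.2570 ≈ -0.6170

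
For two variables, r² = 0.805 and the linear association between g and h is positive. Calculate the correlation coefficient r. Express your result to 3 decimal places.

0.897

|r| = √0.805 = 0.897
The association is positive, so r = 0.897.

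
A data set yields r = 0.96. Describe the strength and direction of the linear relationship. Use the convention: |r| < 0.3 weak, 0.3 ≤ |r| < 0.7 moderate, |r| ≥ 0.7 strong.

strong positive

r = 0.96 > 0 so the relationship is positive.
|r| = 0.96, which falls in the strong range.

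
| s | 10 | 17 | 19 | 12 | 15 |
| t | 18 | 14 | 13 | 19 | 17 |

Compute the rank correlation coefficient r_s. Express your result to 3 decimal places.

Rank s: 1, 4, 5, 2, 3
Rank t: 4, 2, 1, 5, 3
d = rank(s) − rank(t): -3, 2, 4, -3, 0; Σd² = 38
ρ = 1 − 6Σd² / [n(n²−1)] = 1 − 6×38 / (5×24) = 1 − 228/120 ≈ -0.900

-0.900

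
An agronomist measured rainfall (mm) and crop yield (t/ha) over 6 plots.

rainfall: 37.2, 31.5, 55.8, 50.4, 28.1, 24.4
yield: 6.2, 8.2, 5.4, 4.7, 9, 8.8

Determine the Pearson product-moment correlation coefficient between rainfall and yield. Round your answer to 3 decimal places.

-0.927

n = 6, Σx = 227.4, Σy = 42.3, Σx² = 9414.86, Σy² = 315.37, Σxy = 1494.76
nΣxy − ΣxΣy = 8968.56 − 9619.02 = -650.46
nΣx² − (Σx)² = 56489.16 − 51710.76 = 4778.4; nΣy² − (Σy)² = 1892.22 − 1789.29 = 102.93
r = -650.46 / √(4778.4 × 102.93) = -650.46 / 701.3136 ≈ -0.927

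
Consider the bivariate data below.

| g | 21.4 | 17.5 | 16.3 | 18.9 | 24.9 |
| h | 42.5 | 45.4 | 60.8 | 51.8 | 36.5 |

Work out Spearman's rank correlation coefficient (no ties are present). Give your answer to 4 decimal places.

-0.9000

Rank g: 4, 2, 1, 3, 5
Rank h: 2, 3, 5, 4, 1
d = rank(g) − rank(h): 2, -1, -4, -1, 4; Σd² = 38
ρ = 1 − 6Σd² / [n(n²−1)] = 1 − 6×38 / (5×24) = 1 − 228/120 ≈ -0.9000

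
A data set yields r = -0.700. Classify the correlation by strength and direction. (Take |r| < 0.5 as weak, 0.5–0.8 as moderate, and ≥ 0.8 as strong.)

r = -0.700 < 0 so the relationship is negative.
|r| = 0.700, which falls in the moderate range.

moderate negative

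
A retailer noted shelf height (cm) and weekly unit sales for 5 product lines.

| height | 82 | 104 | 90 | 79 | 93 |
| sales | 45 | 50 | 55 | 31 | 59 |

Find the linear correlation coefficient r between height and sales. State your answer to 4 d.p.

0.6346

n = 5, Σx = 448, Σy = 240, Σx² = 40530, Σy² = 11992, Σxy = 21776
nΣxy − ΣxΣy = 108880 − 107520 = 1360
nΣx² − (Σx)² = 202650 − 200704 = 1946; nΣy² − (Σy)² = 59960 − 57600 = 2360
r = 1360 / √(1946 × 2360) = 1360 / 2143.0259 ≈ 0.6346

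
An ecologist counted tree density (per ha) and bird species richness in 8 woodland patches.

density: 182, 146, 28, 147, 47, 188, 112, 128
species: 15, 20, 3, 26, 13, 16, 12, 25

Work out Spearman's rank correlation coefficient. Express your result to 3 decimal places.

Rank density: 7, 5, 1, 6, 2, 8, 3, 4
Rank species: 4, 6, 1, 8, 3, 5, 2, 7
d = rank(density) − rank(species): 3, -1, 0, -2, -1, 3, 1, -3; Σd² = 34
ρ = 1 − 6Σd² / [n(n²−1)] = 1 − 6×34 / (8×63) = 1 − 204/504 ≈ 0.595

0.595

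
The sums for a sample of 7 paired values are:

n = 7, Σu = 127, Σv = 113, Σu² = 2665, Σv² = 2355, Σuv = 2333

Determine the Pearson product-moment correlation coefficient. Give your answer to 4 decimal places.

0.6463

r = (nΣuv − ΣuΣv) / √[(nΣu² − (Σu)²)(nΣv² − (Σv)²)]
Numerator: 7×2333 − 127×113 = 1980
Denominator: √[(18655 − 16129)(16485 − 12769)] = √[2526 × 3716] = 3063.7585
r = 1980 / 3063.7585 ≈ 0.6463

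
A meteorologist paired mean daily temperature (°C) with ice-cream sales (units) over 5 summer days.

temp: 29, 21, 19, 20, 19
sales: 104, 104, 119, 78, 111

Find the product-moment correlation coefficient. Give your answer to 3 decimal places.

n = 5, Σx = 108, Σy = 516, Σx² = 2404, Σy² = 54198, Σxy = 11130
nΣxy − ΣxΣy = 55650 − 55728 = -78
nΣx² − (Σx)² = 12020 − 11664 = 356; nΣy² − (Σy)² = 270990 − 266256 = 4734
r = -78 / √(356 × 4734) = -78 / 1298.1926 ≈ -0.060

-0.060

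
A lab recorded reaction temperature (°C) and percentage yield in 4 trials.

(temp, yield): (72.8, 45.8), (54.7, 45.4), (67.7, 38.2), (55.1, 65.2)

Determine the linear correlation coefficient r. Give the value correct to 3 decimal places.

n = 4, Σx = 250.3, Σy = 194.6, Σx² = 15911.23, Σy² = 9869.08, Σxy = 11996.28
nΣxy − ΣxΣy = 47985.12 − 48708.38 = -723.26
nΣx² − (Σx)² = 63644.92 − 62650.09 = 994.83; nΣy² − (Σy)² = 39476.32 − 37869.16 = 1607.16
r = -723.26 / √(994.83 × 1607.16) = -723.26 / 1264.4568 ≈ -0.572

-0.572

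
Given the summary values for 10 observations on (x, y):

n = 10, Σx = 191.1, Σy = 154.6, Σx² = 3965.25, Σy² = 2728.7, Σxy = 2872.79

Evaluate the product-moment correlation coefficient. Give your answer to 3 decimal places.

-0.251

r = (nΣxy − ΣxΣy) / √[(nΣx² − (Σx)²)(nΣy² − (Σy)²)]
Numerator: 10×2872.79 − 191.1×154.6 = -816.16
Denominator: √[(39652.5 − 36519.21)(27287 − 23901.16)] = √[3133.29 × 3385.84] = 3257.1181
r = -816.16 / 3257.1181 ≈ -0.251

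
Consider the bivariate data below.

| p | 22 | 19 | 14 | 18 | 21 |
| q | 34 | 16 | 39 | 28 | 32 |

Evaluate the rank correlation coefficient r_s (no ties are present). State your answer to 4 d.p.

Rank p: 5, 3, 1, 2, 4
Rank q: 4, 1, 5, 2, 3
d = rank(p) − rank(q): 1, 2, -4, 0, 1; Σd² = 22
ρ = 1 − 6Σd² / [n(n²−1)] = 1 − 6×22 / (5×24) = 1 − 132/120 ≈ -0.1000

-0.1000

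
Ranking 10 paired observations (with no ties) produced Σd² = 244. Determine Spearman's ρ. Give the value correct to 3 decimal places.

-0.479

ρ = 1 − 6Σd² / [n(n²−1)] = 1 − 6×244 / (10×99)
  = 1 − 1464/990 = 1 − 1.4788 ≈ -0.479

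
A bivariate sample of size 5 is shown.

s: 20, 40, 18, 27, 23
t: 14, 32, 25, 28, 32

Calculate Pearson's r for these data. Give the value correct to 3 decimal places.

0.572

n = 5, Σs = 128, Σt = 131, Σs² = 3582, Σt² = 3653, Σst = 3502
nΣst − ΣsΣt = 17510 − 16768 = 742
nΣs² − (Σs)² = 17910 − 16384 = 1526; nΣt² − (Σt)² = 18265 − 17161 = 1104
r = 742 / √(1526 × 1104) = 742 / 1297.9615 ≈ 0.572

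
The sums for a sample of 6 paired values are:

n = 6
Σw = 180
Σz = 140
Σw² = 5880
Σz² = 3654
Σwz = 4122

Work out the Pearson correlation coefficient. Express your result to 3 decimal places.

-0.181

r = (nΣwz − ΣwΣz) / √[(nΣw² − (Σw)²)(nΣz² − (Σz)²)]
Numerator: 6×4122 − 180×140 = -468
Denominator: √[(35280 − 32400)(21924 − 19600)] = √[2880 × 2324] = 2587.1065
r = -468 / 2587.1065 ≈ -0.181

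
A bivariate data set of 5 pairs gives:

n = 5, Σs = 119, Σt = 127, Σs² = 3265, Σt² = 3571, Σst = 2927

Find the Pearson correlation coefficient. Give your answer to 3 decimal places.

r = (nΣst − ΣsΣt) / √[(nΣs² − (Σs)²)(nΣt² − (Σt)²)]
Numerator: 5×2927 − 119×127 = -478
Denominator: √[(16325 − 14161)(17855 − 16129)] = √[2164 × 1726] = 1932.6314
r = -478 / 1932.6314 ≈ -0.247

-0.247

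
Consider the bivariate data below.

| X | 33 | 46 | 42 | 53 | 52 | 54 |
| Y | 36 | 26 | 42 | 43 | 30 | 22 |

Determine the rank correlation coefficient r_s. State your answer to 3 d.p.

Rank X: 1, 3, 2, 5, 4, 6
Rank Y: 4, 2, 5, 6, 3, 1
d = rank(X) − rank(Y): -3, 1, -3, -1, 1, 5; Σd² = 46
ρ = 1 − 6Σd² / [n(n²−1)] = 1 − 6×46 / (6×35) = 1 − 276/210 ≈ -0.314

-0.314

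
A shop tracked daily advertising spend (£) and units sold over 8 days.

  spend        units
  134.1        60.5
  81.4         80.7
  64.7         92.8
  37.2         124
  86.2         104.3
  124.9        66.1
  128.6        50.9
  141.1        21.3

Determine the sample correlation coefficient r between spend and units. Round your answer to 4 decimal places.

n = 8, Σx = 798.2, Σy = 600.6, Σx² = 89656.32, Σy² = 52452.78, Σxy = 52096.71
nΣxy − ΣxΣy = 416773.68 − 479398.92 = -62625.24
nΣx² − (Σx)² = 717250.56 − 637123.24 = 80127.32; nΣy² − (Σy)² = 419622.24 − 360720.36 = 58901.88
r = -62625.24 / √(80127.32 × 58901.88) = -62625.24 / 68699.7073 ≈ -0.9116

-0.9116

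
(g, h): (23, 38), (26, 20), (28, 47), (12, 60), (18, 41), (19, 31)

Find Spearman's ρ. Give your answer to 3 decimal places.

Rank g: 4, 5, 6, 1, 2, 3
Rank h: 3, 1, 5, 6, 4, 2
d = rank(g) − rank(h): 1, 4, 1, -5, -2, 1; Σd² = 48
ρ = 1 − 6Σd² / [n(n²−1)] = 1 − 6×48 / (6×35) = 1 − 288/210 ≈ -0.371

-0.371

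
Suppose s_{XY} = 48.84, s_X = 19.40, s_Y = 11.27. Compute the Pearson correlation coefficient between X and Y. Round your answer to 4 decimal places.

0.2234

r = Cov(X,Y) / (s_X · s_Y) = 48.84 / (19.40 × 11.27)
  = 48.84 / 218.6380 ≈ 0.2234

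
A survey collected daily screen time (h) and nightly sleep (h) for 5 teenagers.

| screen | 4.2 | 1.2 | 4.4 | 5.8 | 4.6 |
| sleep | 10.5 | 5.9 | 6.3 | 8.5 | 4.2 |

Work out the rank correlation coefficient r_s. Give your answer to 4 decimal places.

0.0000

Rank screen: 2, 1, 3, 5, 4
Rank sleep: 5, 2, 3, 4, 1
d = rank(screen) − rank(sleep): -3, -1, 0, 1, 3; Σd² = 20
ρ = 1 − 6Σd² / [n(n²−1)] = 1 − 6×20 / (5×24) = 1 − 120/120 ≈ 0.0000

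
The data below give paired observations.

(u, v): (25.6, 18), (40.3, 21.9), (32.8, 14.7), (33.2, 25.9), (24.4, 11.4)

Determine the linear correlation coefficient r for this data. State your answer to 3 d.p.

n = 5, Σu = 156.3, Σv = 91.9, Σu² = 5052.89, Σv² = 1820.47, Σuv = 2963.57
nΣuv − ΣuΣv = 14817.85 − 14363.97 = 453.88
nΣu² − (Σu)² = 25264.45 − 24429.69 = 834.76; nΣv² − (Σv)² = 9102.35 − 8445.61 = 656.74
r = 453.88 / √(834.76 × 656.74) = 453.88 / 740.4190 ≈ 0.613

0.613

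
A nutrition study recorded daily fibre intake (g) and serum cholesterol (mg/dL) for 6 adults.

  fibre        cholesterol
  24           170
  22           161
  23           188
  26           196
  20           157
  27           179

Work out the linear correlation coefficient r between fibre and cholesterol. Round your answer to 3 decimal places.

0.715

n = 6, Σx = 142, Σy = 1051, Σx² = 3394, Σy² = 185271, Σxy = 25015
nΣxy − ΣxΣy = 150090 − 149242 = 848
nΣx² − (Σx)² = 20364 − 20164 = 200; nΣy² − (Σy)² = 1111626 − 1104601 = 7025
r = 848 / √(200 × 7025) = 848 / 1185.3270 ≈ 0.715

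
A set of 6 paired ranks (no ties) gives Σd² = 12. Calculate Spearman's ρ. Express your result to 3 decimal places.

0.657

ρ = 1 − 6Σd² / [n(n²−1)] = 1 − 6×12 / (6×35)
  = 1 − 72/210 = 1 − 0.3429 ≈ 0.657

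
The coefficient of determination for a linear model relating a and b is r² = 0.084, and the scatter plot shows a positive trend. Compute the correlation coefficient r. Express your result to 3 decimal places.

0.290

|r| = √0.084 = 0.290
The association is positive, so r = 0.290.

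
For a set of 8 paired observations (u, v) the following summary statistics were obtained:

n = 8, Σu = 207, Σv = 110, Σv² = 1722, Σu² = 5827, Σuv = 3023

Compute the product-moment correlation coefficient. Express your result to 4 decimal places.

r = (nΣuv − ΣuΣv) / √[(nΣu² − (Σu)²)(nΣv² − (Σv)²)]
Numerator: 8×3023 − 207×110 = 1414
Denominator: √[(46616 − 42849)(13776 − 12100)] = √[3767 × 1676] = 2512.6663
r = 1414 / 2512.6663 ≈ 0.5627

0.5627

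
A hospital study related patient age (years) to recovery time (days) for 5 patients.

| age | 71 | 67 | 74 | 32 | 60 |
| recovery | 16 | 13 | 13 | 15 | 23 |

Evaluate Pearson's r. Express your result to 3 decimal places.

-0.125

n = 5, Σx = 304, Σy = 80, Σx² = 19630, Σy² = 1348, Σxy = 4829
nΣxy − ΣxΣy = 24145 − 24320 = -175
nΣx² − (Σx)² = 98150 − 92416 = 5734; nΣy² − (Σy)² = 6740 − 6400 = 340
r = -175 / √(5734 × 340) = -175 / 1396.2665 ≈ -0.125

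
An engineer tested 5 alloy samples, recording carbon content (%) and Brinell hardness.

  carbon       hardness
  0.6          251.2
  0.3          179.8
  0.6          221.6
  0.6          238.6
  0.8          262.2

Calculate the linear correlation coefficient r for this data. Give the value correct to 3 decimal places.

0.936

n = 5, Σx = 2.9, Σy = 1153.4, Σx² = 1.81, Σy² = 270214.84, Σxy = 690.54
nΣxy − ΣxΣy = 3452.7 − 3344.86 = 107.84
nΣx² − (Σx)² = 9.05 − 8.41 = 0.64; nΣy² − (Σy)² = 1351074.2 − 1330331.56 = 20742.64
r = 107.84 / √(0.64 × 20742.64) = 107.84 / 115.2184 ≈ 0.936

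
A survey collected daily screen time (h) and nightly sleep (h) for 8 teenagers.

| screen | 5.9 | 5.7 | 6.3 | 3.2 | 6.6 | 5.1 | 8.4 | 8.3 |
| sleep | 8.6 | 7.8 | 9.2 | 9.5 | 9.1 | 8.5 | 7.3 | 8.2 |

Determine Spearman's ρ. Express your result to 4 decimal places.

Rank screen: 4, 3, 5, 1, 6, 2, 8, 7
Rank sleep: 5, 2, 7, 8, 6, 4, 1, 3
d = rank(screen) − rank(sleep): -1, 1, -2, -7, 0, -2, 7, 4; Σd² = 124
ρ = 1 − 6Σd² / [n(n²−1)] = 1 − 6×124 / (8×63) = 1 − 744/504 ≈ -0.4762

-0.4762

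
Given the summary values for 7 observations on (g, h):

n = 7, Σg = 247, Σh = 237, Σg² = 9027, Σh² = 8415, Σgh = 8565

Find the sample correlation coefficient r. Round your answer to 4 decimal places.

0.5798

r = (nΣgh − ΣgΣh) / √[(nΣg² − (Σg)²)(nΣh² − (Σh)²)]
Numerator: 7×8565 − 247×237 = 1416
Denominator: √[(63189 − 61009)(58905 − 56169)] = √[2180 × 2736] = 2442.2285
r = 1416 / 2442.2285 ≈ 0.5798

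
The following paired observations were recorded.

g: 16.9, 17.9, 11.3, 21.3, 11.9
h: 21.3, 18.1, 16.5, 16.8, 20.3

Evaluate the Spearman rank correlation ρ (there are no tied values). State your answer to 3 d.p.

0.100

Rank g: 3, 4, 1, 5, 2
Rank h: 5, 3, 1, 2, 4
d = rank(g) − rank(h): -2, 1, 0, 3, -2; Σd² = 18
ρ = 1 − 6Σd² / [n(n²−1)] = 1 − 6×18 / (5×24) = 1 − 108/120 ≈ 0.100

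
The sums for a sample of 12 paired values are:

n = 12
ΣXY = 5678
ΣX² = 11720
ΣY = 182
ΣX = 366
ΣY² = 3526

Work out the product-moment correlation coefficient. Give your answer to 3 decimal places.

r = (nΣXY − ΣXΣY) / √[(nΣX² − (ΣX)²)(nΣY² − (ΣY)²)]
Numerator: 12×5678 − 366×182 = 1524
Denominator: √[(140640 − 133956)(42312 − 33124)] = √[6684 × 9188] = 7836.6187
r = 1524 / 7836.6187 ≈ 0.194

0.194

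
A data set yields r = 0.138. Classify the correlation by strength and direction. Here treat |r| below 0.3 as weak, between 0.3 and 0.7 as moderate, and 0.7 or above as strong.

weak positive

r = 0.138 > 0 so the relationship is positive.
|r| = 0.138, which falls in the weak range.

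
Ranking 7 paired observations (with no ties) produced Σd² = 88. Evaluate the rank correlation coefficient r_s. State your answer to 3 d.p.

-0.571

ρ = 1 − 6Σd² / [n(n²−1)] = 1 − 6×88 / (7×48)
  = 1 − 528/336 = 1 − 1.5714 ≈ -0.571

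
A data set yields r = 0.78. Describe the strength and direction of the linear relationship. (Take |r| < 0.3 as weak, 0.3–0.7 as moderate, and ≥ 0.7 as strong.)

strong positive

r = 0.78 > 0 so the relationship is positive.
|r| = 0.78, which falls in the strong range.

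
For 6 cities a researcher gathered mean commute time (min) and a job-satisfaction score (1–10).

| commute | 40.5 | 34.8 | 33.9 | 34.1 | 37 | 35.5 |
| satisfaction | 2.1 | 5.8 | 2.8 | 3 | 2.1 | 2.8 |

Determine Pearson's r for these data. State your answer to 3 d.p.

-0.454

n = 6, Σx = 215.8, Σy = 18.6, Σx² = 7792.56, Σy² = 67.14, Σxy = 661.21
nΣxy − ΣxΣy = 3967.26 − 4013.88 = -46.62
nΣx² − (Σx)² = 46755.36 − 46569.64 = 185.72; nΣy² − (Σy)² = 402.84 − 345.96 = 56.88
r = -46.62 / √(185.72 × 56.88) = -46.62 / 102.7801 ≈ -0.454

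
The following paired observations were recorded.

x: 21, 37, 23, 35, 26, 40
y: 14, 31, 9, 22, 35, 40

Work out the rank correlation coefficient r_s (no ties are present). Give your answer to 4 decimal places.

0.7714

Rank x: 1, 5, 2, 4, 3, 6
Rank y: 2, 4, 1, 3, 5, 6
d = rank(x) − rank(y): -1, 1, 1, 1, -2, 0; Σd² = 8
ρ = 1 − 6Σd² / [n(n²−1)] = 1 − 6×8 / (6×35) = 1 − 48/210 ≈ 0.7714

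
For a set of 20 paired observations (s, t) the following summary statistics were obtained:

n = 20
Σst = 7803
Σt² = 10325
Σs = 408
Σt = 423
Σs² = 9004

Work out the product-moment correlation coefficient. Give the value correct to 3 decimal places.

-0.853

r = (nΣst − ΣsΣt) / √[(nΣs² − (Σs)²)(nΣt² − (Σt)²)]
Numerator: 20×7803 − 408×423 = -16524
Denominator: √[(180080 − 166464)(206500 − 178929)] = √[13616 × 27571] = 19375.4158
r = -16524 / 19375.4158 ≈ -0.853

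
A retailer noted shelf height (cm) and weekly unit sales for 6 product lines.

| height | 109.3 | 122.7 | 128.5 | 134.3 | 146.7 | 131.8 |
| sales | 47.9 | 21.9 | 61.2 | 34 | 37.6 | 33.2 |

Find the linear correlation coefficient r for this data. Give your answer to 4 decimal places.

n = 6, Σx = 773.3, Σy = 235.8, Σx² = 100442.65, Σy² = 10191.46, Σxy = 30244.68
nΣxy − ΣxΣy = 181468.08 − 182344.14 = -876.06
nΣx² − (Σx)² = 602655.9 − 597992.89 = 4663.01; nΣy² − (Σy)² = 61148.76 − 55601.64 = 5547.12
r = -876.06 / √(4663.01 × 5547.12) = -876.06 / 5085.8899 ≈ -0.1723

-0.1723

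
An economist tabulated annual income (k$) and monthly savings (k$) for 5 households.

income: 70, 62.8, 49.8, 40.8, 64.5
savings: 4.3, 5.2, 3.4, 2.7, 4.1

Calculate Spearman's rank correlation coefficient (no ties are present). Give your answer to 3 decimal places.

0.700

Rank income: 5, 3, 2, 1, 4
Rank savings: 4, 5, 2, 1, 3
d = rank(income) − rank(savings): 1, -2, 0, 0, 1; Σd² = 6
ρ = 1 − 6Σd² / [n(n²−1)] = 1 − 6×6 / (5×24) = 1 − 36/120 ≈ 0.700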